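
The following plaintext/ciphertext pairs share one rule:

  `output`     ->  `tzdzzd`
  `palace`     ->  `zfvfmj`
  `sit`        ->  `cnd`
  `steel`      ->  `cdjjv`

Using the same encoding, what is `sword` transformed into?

The shift depends on letter class: consonant t→d is +10, but vowel o→t is +5. Two shifts are in play — +5 for a/e/i/o/u, +10 for every other letter.
On sword: s(cons)+10=c, w(cons)+10=g, o(vowel)+5=t, r(cons)+10=b, d(cons)+10=n.

cgtbn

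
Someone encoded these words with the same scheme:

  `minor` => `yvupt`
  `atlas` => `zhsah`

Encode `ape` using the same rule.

The output letters match the input read backwards, each shifted +7: minor reversed is ronim. The word is reversed, then every letter is shifted forward by 7.
For ape: reverse → epa; then shift: e+7=l, p+7=w, a+7=h.

lwh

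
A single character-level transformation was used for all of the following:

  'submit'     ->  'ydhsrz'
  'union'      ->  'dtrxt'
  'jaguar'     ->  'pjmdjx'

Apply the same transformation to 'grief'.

The shift depends on letter class: consonant s→y is +6, but vowel u→d is +9. The rule splits by letter class: vowels +9, consonants +6.
For grief: g(cons)+6=m, r(cons)+6=x, i(vowel)+9=r, e(vowel)+9=n, f(cons)+6=l.

mxrnl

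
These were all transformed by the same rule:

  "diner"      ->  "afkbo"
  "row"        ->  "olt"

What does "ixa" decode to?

It's a constant shift of +23 (ROT23).
Reversing it on ixa: i−23=l, x−23=a, a−23=d.

lad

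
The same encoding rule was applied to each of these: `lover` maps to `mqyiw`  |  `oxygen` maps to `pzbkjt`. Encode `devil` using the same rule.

egymq

In lover: l→m is +1, o→q is +2, v→y is +3, e→i is +4 — the shift increases by 1 each position. Letter i (0-indexed) is shifted by i+1, so successive shifts are 1, 2, 3, ….
Applying it to devil: d+1=e, e+2=g, v+3=y, i+4=m, l+5=q.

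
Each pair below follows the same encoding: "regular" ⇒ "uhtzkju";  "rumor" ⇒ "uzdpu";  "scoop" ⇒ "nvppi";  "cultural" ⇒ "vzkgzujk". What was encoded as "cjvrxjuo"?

backyard

r(17)→u(20) and e(4)→h(7) fit y≡19x+9 (mod 26); the inverse of 19 mod 26 is 11. Each letter's alphabet position (a=0..z=25) is mapped through 19·x+9 mod 26 — an affine cipher.
Decoding cjvrxjuo: c(2)→11·(2−9)≡1=b; j(9)→11·(9−9)≡0=a; v(21)→11·(21−9)≡2=c; r(17)→11·(17−9)≡10=k; x(23)→11·(23−9)≡24=y; j(9)→11·(9−9)≡0=a; u(20)→11·(20−9)≡17=r; o(14)→11·(14−9)≡3=d (all mod 26).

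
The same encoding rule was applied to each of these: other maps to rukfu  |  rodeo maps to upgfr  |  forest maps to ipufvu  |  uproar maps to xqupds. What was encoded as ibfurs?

Shifts by position in other: pos 0: o→r (+3), pos 1: t→u (+1), pos 2: h→k (+3), pos 3: e→f (+1) — repeating every 2. A repeating key of period 2 is used — shifts +3, +1 over and over.
Reversing it on ibfurs: i−3=f, b−1=a, f−3=c, u−1=t, r−3=o, s−1=r.

factor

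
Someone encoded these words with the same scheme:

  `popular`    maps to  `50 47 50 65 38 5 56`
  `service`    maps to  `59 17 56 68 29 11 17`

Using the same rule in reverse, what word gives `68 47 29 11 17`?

voice

p(#16)→50 and o(#15)→47: differences scale by 3, so n = 3·pos + 2. With a=1..z=26, the number is 3·pos + 2.
Decoding 68 47 29 11 17: 68→(68−2)÷3=22=v, 47→(47−2)÷3=15=o, 29→(29−2)÷3=9=i, 11→(11−2)÷3=3=c, 17→(17−2)÷3=5=e.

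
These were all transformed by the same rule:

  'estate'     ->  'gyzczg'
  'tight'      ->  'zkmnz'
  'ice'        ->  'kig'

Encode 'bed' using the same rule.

The shift depends on letter class: consonant s→y is +6, but vowel e→g is +2. Vowels shift forward by 2 and consonants shift forward by 6.
For bed: b(cons)+6=h, e(vowel)+2=g, d(cons)+6=j.

hgj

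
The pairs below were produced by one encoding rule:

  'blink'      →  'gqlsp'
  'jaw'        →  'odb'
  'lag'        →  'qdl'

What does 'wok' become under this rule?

brp

Two shifts are in play — +3 for a/e/i/o/u, +5 for every other letter.
For wok: w(cons)+5=b, o(vowel)+3=r, k(cons)+5=p.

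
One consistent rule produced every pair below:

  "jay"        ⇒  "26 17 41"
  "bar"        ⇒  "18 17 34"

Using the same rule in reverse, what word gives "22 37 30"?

fun

j is letter #10 and maps to 26: an offset of 16. Each letter is replaced by its alphabet position (a=1..z=26) + 16.
Reversing it on 22 37 30: 22→(22−16)÷1=6=f, 37→(37−16)÷1=21=u, 30→(30−16)÷1=14=n.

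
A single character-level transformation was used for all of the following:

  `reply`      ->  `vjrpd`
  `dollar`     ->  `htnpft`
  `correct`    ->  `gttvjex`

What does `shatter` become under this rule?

wmcxygv

Shifts by position in reply: pos 0: r→v (+4), pos 1: e→j (+5), pos 2: p→r (+2), pos 3: l→p (+4), pos 4: y→d (+5) — repeating every 3. A repeating key of period 3 is used — shifts +4, +5, +2 over and over.
On shatter: s+4=w, h+5=m, a+2=c, t+4=x, t+5=y, e+2=g, r+4=v.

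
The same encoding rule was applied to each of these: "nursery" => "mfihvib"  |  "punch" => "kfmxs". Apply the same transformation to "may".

nzb

Each pair mirrors across the alphabet (n↔m, u↔f, r↔i): positions sum to 25. Letters are reflected about the middle of the alphabet (position → 25−position): Atbash.
For may: m↔n, a↔z, y↔b.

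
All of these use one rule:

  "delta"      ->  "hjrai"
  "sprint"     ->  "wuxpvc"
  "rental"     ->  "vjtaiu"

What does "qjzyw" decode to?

metro

The shift increases by 1 at each position, starting from +4: 4, 5, 6, ….
Reversing it on qjzyw: q−4=m, j−5=e, z−6=t, y−7=r, w−8=o.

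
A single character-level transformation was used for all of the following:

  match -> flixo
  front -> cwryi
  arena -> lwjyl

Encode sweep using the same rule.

m(12)→f(5) and a(0)→l(11) fit y≡19x+11 (mod 26); the inverse of 19 mod 26 is 11. This is an affine cipher: with a=0,…,z=25, each position x becomes (19x+11) mod 26.
On sweep: s(18)→19·18+11≡15=p; w(22)→19·22+11≡13=n; e(4)→19·4+11≡9=j; e(4)→19·4+11≡9=j; p(15)→19·15+11≡10=k (all mod 26).

pnjjk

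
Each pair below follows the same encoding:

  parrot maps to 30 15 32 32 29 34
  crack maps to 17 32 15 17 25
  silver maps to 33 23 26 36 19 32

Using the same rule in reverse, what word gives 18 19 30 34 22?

depth

Letters become their 1-based position plus 14 (so a→15, b→16, …).
Undoing it on 18 19 30 34 22: 18→(18−14)÷1=4=d, 19→(19−14)÷1=5=e, 30→(30−14)÷1=16=p, 34→(34−14)÷1=20=t, 22→(22−14)÷1=8=h.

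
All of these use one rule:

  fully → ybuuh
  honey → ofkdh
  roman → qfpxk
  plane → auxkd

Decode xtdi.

f(5)→y(24) and u(20)→b(1) fit y≡21x+23 (mod 26); the inverse of 21 mod 26 is 5. Each letter's alphabet position (a=0..z=25) is mapped through 21·x+23 mod 26 — an affine cipher.
Reversing it on xtdi: x(23)→5·(23−23)≡0=a; t(19)→5·(19−23)≡6=g; d(3)→5·(3−23)≡4=e; i(8)→5·(8−23)≡3=d (all mod 26).

aged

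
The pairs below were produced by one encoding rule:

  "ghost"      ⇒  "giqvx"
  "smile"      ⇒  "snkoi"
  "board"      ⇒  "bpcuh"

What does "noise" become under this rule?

The shift increases by 1 at each position, starting from +0: 0, 1, 2, ….
For noise: n+0=n, o+1=p, i+2=k, s+3=v, e+4=i.

npkvi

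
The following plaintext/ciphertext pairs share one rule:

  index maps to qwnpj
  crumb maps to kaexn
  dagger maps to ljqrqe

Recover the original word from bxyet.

In index: i→q is +8, n→w is +9, d→n is +10, e→p is +11 — the shift increases by 1 each position. The shift increases by 1 at each position, starting from +8: 8, 9, 10, ….
Decoding bxyet: b−8=t, x−9=o, y−10=o, e−11=t, t−12=h.

tooth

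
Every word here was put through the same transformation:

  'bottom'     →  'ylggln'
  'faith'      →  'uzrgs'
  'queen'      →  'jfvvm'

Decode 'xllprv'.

Each pair mirrors across the alphabet (b↔y, o↔l, t↔g): positions sum to 25. Letters are reflected about the middle of the alphabet (position → 25−position): Atbash.
Reversing it on xllprv: x↔c, l↔o, l↔o, p↔k, r↔i, v↔e.

cookie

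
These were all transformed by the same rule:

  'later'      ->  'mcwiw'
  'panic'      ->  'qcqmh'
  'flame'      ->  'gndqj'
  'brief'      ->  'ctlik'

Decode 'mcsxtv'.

laptop

The shift increases by 1 at each position, starting from +1: 1, 2, 3, ….
Decoding mcsxtv: m−1=l, c−2=a, s−3=p, x−4=t, t−5=o, v−6=p.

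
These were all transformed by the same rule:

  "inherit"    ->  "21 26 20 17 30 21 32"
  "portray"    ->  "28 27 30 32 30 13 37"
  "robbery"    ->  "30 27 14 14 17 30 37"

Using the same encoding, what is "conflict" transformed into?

15 27 26 18 24 21 15 32

i is letter #9 and maps to 21: an offset of 12. The number is (letter's place in the alphabet, a=1) + 12.
On conflict: c=3→15, o=15→27, n=14→26, f=6→18, l=12→24, i=9→21, c=3→15, t=20→32.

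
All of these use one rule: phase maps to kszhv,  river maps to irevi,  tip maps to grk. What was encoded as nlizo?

moral

Letters are reflected about the middle of the alphabet (position → 25−position): Atbash.
Undoing it on nlizo: n↔m, l↔o, i↔r, z↔a, o↔l.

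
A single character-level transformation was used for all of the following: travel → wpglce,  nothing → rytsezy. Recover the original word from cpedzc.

roster

The output letters match the input read backwards, each shifted +11: travel reversed is levart. Two steps: reverse the string, then apply a Caesar shift of +11.
Decoding cpedzc: shift back: c−11=r, p−11=e, e−11=t, d−11=s, z−11=o, c−11=r → retsor; then reverse → roster.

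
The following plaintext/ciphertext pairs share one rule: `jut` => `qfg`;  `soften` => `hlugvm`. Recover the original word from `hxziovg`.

scarlet

Each pair mirrors across the alphabet (j↔q, u↔f, t↔g): positions sum to 25. Letters are reflected about the middle of the alphabet (position → 25−position): Atbash.
Decoding hxziovg: h↔s, x↔c, z↔a, i↔r, o↔l, v↔e, g↔t.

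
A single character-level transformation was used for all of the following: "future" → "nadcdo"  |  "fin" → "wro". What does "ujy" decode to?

pal

The output letters match the input read backwards, each shifted +9: future reversed is erutuf. The word is reversed, then every letter is shifted forward by 9.
Decoding ujy: shift back: u−9=l, j−9=a, y−9=p → lap; then reverse → pal.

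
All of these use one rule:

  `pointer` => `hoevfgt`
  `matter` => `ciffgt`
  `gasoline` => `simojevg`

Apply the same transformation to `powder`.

hokngt

p(15)→h(7) and o(14)→o(14) fit y≡19x+8 (mod 26); the inverse of 19 mod 26 is 11. This is an affine cipher: with a=0,…,z=25, each position x becomes (19x+8) mod 26.
On powder: p(15)→19·15+8≡7=h; o(14)→19·14+8≡14=o; w(22)→19·22+8≡10=k; d(3)→19·3+8≡13=n; e(4)→19·4+8≡6=g; r(17)→19·17+8≡19=t (all mod 26).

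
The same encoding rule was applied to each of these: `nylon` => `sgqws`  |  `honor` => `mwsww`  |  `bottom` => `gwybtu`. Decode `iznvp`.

The shifts repeat in a cycle of length 2: positions 0,1,… shift by +5, +8, then the pattern repeats.
Decoding iznvp: i−5=d, z−8=r, n−5=i, v−8=n, p−5=k.

drink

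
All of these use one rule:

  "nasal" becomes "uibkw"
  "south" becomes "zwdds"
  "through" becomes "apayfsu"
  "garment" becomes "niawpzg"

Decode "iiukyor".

balance

In nasal: n→u is +7, a→i is +8, s→b is +9, a→k is +10 — the shift increases by 1 each position. Letter i (0-indexed) is shifted by i+7, so successive shifts are 7, 8, 9, ….
Decoding iiukyor: i−7=b, i−8=a, u−9=l, k−10=a, y−11=n, o−12=c, r−13=e.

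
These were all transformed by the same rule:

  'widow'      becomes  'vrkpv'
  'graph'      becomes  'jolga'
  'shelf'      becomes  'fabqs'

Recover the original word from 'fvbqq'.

swell

w(22)→v(21) and i(8)→r(17) fit y≡17x+11 (mod 26); the inverse of 17 mod 26 is 23. Treating letters as 0–25, the rule is x ↦ 17x + 11 (mod 26).
Reversing it on fvbqq: f(5)→23·(5−11)≡18=s; v(21)→23·(21−11)≡22=w; b(1)→23·(1−11)≡4=e; q(16)→23·(16−11)≡11=l; q(16)→23·(16−11)≡11=l (all mod 26).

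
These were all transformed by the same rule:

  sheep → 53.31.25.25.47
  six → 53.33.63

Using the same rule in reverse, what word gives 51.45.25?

roe

s(#19)→53 and h(#8)→31: differences scale by 2, so n = 2·pos + 15. Each letter becomes 2×(its alphabet position, a=1..z=26) + 15.
Reversing it on 51.45.25: 51→(51−15)÷2=18=r, 45→(45−15)÷2=15=o, 25→(25−15)÷2=5=e.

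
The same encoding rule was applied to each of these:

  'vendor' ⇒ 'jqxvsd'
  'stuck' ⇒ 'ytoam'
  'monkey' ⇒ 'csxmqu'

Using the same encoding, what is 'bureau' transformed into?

This is an affine cipher: with a=0,…,z=25, each position x becomes (21x+10) mod 26.
On bureau: b(1)→21·1+10≡5=f; u(20)→21·20+10≡14=o; r(17)→21·17+10≡3=d; e(4)→21·4+10≡16=q; a(0)→21·0+10≡10=k; u(20)→21·20+10≡14=o (all mod 26).

fodqko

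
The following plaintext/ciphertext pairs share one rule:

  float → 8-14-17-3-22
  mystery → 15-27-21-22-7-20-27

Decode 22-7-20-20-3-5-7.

terrace

f is letter #6 and maps to 8: an offset of 2. Letters become their 1-based position plus 2 (so a→3, b→4, …).
Decoding 22-7-20-20-3-5-7: 22→(22−2)÷1=20=t, 7→(7−2)÷1=5=e, 20→(20−2)÷1=18=r, 20→(20−2)÷1=18=r, 3→(3−2)÷1=1=a, 5→(5−2)÷1=3=c, 7→(7−2)÷1=5=e.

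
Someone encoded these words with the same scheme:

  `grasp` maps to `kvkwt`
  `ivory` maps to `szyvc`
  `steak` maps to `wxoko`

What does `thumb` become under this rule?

The shift depends on letter class: consonant g→k is +4, but vowel a→k is +10. Two shifts are in play — +10 for a/e/i/o/u, +4 for every other letter.
For thumb: t(cons)+4=x, h(cons)+4=l, u(vowel)+10=e, m(cons)+4=q, b(cons)+4=f.

xleqf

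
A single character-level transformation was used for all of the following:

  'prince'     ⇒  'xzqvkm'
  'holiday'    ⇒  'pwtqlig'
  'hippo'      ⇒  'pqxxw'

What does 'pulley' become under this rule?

Each letter is shifted forward by 8 in the alphabet (a Caesar shift of +8).
For pulley: p+8=x, u+8=c, l+8=t, l+8=t, e+8=m, y+8=g.

xcttmg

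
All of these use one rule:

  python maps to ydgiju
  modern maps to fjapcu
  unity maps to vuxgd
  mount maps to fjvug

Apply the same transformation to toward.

gjzhca

p(15)→y(24) and y(24)→d(3) fit y≡15x+7 (mod 26); the inverse of 15 mod 26 is 7. Each letter's alphabet position (a=0..z=25) is mapped through 15·x+7 mod 26 — an affine cipher.
Applying it to toward: t(19)→15·19+7≡6=g; o(14)→15·14+7≡9=j; w(22)→15·22+7≡25=z; a(0)→15·0+7≡7=h; r(17)→15·17+7≡2=c; d(3)→15·3+7≡0=a (all mod 26).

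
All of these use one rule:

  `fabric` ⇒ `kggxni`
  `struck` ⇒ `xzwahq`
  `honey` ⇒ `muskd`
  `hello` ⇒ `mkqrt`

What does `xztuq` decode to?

stool

Shifts by position in fabric: pos 0: f→k (+5), pos 1: a→g (+6), pos 2: b→g (+5), pos 3: r→x (+6) — repeating every 2. A repeating key of period 2 is used — shifts +5, +6 over and over.
Decoding xztuq: x−5=s, z−6=t, t−5=o, u−6=o, q−5=l.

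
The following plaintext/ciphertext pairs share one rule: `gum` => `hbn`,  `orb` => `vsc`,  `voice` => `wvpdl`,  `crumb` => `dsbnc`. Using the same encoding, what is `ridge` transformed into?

The shift depends on letter class: consonant g→h is +1, but vowel u→b is +7. Vowels shift forward by 7 and consonants shift forward by 1.
Applying it to ridge: r(cons)+1=s, i(vowel)+7=p, d(cons)+1=e, g(cons)+1=h, e(vowel)+7=l.

spehl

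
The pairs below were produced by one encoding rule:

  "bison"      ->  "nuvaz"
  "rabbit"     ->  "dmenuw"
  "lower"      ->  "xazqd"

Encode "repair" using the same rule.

dqsmuu

Shifts by position in bison: pos 0: b→n (+12), pos 1: i→u (+12), pos 2: s→v (+3), pos 3: o→a (+12), pos 4: n→z (+12) — repeating every 3. A repeating key of period 3 is used — shifts +12, +12, +3 over and over.
Applying it to repair: r+12=d, e+12=q, p+3=s, a+12=m, i+12=u, r+3=u.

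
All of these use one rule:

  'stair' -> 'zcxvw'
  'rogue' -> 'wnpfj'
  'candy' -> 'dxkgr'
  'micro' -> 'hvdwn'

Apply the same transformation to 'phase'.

Each letter's alphabet position (a=0..z=25) is mapped through 3·x+23 mod 26 — an affine cipher.
On phase: p(15)→3·15+23≡16=q; h(7)→3·7+23≡18=s; a(0)→3·0+23≡23=x; s(18)→3·18+23≡25=z; e(4)→3·4+23≡9=j (all mod 26).

qsxzj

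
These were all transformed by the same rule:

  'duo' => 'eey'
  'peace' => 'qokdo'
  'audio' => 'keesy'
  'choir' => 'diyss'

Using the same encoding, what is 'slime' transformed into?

tmsno

Vowels shift forward by 10 and consonants shift forward by 1.
For slime: s(cons)+1=t, l(cons)+1=m, i(vowel)+10=s, m(cons)+1=n, e(vowel)+10=o.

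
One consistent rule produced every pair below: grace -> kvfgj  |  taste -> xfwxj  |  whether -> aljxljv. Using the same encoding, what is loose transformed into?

pttwj

The rule splits by letter class: vowels +5, consonants +4.
On loose: l(cons)+4=p, o(vowel)+5=t, o(vowel)+5=t, s(cons)+4=w, e(vowel)+5=j.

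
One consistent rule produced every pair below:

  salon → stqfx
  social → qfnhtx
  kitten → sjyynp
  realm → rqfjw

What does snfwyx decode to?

strain

Read the word backwards and shift each letter +5.
Undoing it on snfwyx: shift back: s−5=n, n−5=i, f−5=a, w−5=r, y−5=t, x−5=s → niarts; then reverse → strain.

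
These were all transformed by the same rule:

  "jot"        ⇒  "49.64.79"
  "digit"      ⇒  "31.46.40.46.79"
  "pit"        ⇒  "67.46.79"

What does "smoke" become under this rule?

76.58.64.52.34

j(#10)→49 and o(#15)→64: differences scale by 3, so n = 3·pos + 19. With a=1..z=26, the number is 3·pos + 19.
Applying it to smoke: s=19→76, m=13→58, o=15→64, k=11→52, e=5→34.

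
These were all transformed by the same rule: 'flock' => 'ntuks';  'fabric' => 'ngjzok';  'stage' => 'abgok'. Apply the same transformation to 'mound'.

uuavl

The shift depends on letter class: consonant f→n is +8, but vowel o→u is +6. Vowels shift forward by 6 and consonants shift forward by 8.
On mound: m(cons)+8=u, o(vowel)+6=u, u(vowel)+6=a, n(cons)+8=v, d(cons)+8=l.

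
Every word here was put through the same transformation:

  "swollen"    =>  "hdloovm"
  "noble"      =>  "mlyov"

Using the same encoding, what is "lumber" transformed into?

ofnyvi

Each pair mirrors across the alphabet (s↔h, w↔d, o↔l): positions sum to 25. This is the alphabet-reversal cipher (Atbash): a becomes z, b becomes y, etc.
Applying it to lumber: l↔o, u↔f, m↔n, b↔y, e↔v, r↔i.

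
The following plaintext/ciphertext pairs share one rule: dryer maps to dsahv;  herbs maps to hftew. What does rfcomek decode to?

realize

In dryer: d→d is +0, r→s is +1, y→a is +2, e→h is +3 — the shift increases by 1 each position. Letter i (0-indexed) is shifted by i+0, so successive shifts are 0, 1, 2, ….
Reversing it on rfcomek: r−0=r, f−1=e, c−2=a, o−3=l, m−4=i, e−5=z, k−6=e.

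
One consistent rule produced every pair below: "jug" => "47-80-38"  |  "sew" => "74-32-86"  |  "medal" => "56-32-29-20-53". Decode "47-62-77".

j(#10)→47 and u(#21)→80: differences scale by 3, so n = 3·pos + 17. The formula is n = 3×(alphabet index, a=1) + 17.
Decoding 47-62-77: 47→(47−17)÷3=10=j, 62→(62−17)÷3=15=o, 77→(77−17)÷3=20=t.

jot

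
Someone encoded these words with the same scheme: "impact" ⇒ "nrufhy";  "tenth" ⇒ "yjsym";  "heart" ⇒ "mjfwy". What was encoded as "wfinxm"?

Each letter is shifted forward by 5 in the alphabet (a Caesar shift of +5).
Reversing it on wfinxm: w−5=r, f−5=a, i−5=d, n−5=i, x−5=s, m−5=h.

radish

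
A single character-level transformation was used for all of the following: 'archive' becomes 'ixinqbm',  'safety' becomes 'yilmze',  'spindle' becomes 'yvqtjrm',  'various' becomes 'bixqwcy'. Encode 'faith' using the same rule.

liqzn

The shift depends on letter class: consonant r→x is +6, but vowel a→i is +8. The rule splits by letter class: vowels +8, consonants +6.
For faith: f(cons)+6=l, a(vowel)+8=i, i(vowel)+8=q, t(cons)+6=z, h(cons)+6=n.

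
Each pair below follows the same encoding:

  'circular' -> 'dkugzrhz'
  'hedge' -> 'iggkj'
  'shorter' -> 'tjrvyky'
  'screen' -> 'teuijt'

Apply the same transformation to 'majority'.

ncmswoag

Each letter shifts forward by (position + 1), i.e. 1, 2, 3, … — the shift grows by one for each successive letter.
Applying it to majority: m+1=n, a+2=c, j+3=m, o+4=s, r+5=w, i+6=o, t+7=a, y+8=g.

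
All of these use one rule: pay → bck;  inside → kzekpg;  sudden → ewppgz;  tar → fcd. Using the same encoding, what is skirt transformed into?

The shift depends on letter class: consonant p→b is +12, but vowel a→c is +2. Vowels shift forward by 2 and consonants shift forward by 12.
On skirt: s(cons)+12=e, k(cons)+12=w, i(vowel)+2=k, r(cons)+12=d, t(cons)+12=f.

ewkdf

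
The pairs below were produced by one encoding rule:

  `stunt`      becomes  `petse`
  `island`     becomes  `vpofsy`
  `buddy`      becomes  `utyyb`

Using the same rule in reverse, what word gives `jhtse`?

s(18)→p(15) and t(19)→e(4) fit y≡15x+5 (mod 26); the inverse of 15 mod 26 is 7. Treating letters as 0–25, the rule is x ↦ 15x + 5 (mod 26).
Undoing it on jhtse: j(9)→7·(9−5)≡2=c; h(7)→7·(7−5)≡14=o; t(19)→7·(19−5)≡20=u; s(18)→7·(18−5)≡13=n; e(4)→7·(4−5)≡19=t (all mod 26).

count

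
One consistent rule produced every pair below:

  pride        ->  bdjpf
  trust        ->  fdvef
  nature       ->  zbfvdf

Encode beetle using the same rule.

nfffxf

The shift depends on letter class: consonant p→b is +12, but vowel i→j is +1. The rule splits by letter class: vowels +1, consonants +12.
On beetle: b(cons)+12=n, e(vowel)+1=f, e(vowel)+1=f, t(cons)+12=f, l(cons)+12=x, e(vowel)+1=f.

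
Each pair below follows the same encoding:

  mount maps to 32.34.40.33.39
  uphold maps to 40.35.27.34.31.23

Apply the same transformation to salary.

m is letter #13 and maps to 32: an offset of 19. The number is (letter's place in the alphabet, a=1) + 19.
Applying it to salary: s=19→38, a=1→20, l=12→31, a=1→20, r=18→37, y=25→44.

38.20.31.20.37.44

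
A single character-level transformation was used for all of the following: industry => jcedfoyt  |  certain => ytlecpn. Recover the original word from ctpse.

The output letters match the input read backwards, each shifted +11: industry reversed is yrtsudni. Read the word backwards and shift each letter +11.
Undoing it on ctpse: shift back: c−11=r, t−11=i, p−11=e, s−11=h, e−11=t → rieht; then reverse → their.

their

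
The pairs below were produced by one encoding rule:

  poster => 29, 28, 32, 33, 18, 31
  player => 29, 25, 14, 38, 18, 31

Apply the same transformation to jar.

23, 14, 31

Letters become their 1-based position plus 13 (so a→14, b→15, …).
On jar: j=10→23, a=1→14, r=18→31.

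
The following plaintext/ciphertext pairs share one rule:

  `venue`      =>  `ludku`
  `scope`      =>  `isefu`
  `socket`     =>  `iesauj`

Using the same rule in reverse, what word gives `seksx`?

Compare letters: v→l is +16, e→u is +16, n→d is +16 — a constant shift. Every letter moves 16 places later in the alphabet, wrapping around z→a.
Reversing it on seksx: s−16=c, e−16=o, k−16=u, s−16=c, x−16=h.

couch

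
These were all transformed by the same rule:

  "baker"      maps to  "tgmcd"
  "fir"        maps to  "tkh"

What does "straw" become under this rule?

yctvu

The output letters match the input read backwards, each shifted +2: baker reversed is rekab. Read the word backwards and shift each letter +2.
For straw: reverse → warts; then shift: w+2=y, a+2=c, r+2=t, t+2=v, s+2=u.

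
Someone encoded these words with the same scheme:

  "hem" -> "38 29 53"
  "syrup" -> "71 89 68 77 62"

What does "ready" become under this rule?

h(#8)→38 and e(#5)→29: differences scale by 3, so n = 3·pos + 14. With a=1..z=26, the number is 3·pos + 14.
For ready: r=18→68, e=5→29, a=1→17, d=4→26, y=25→89.

68 29 17 26 89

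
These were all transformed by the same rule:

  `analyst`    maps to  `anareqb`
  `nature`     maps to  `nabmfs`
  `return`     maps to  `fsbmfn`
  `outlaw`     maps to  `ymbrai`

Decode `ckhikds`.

a(0)→a(0) and n(13)→n(13) fit y≡11x+0 (mod 26); the inverse of 11 mod 26 is 19. Treating letters as 0–25, the rule is x ↦ 11x + 0 (mod 26).
Decoding ckhikds: c(2)→19·(2−0)≡12=m; k(10)→19·(10−0)≡8=i; h(7)→19·(7−0)≡3=d; i(8)→19·(8−0)≡22=w; k(10)→19·(10−0)≡8=i; d(3)→19·(3−0)≡5=f; s(18)→19·(18−0)≡4=e (all mod 26).

midwife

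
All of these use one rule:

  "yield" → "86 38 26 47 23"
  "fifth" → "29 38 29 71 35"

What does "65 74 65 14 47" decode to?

y(#25)→86 and i(#9)→38: differences scale by 3, so n = 3·pos + 11. The formula is n = 3×(alphabet index, a=1) + 11.
Undoing it on 65 74 65 14 47: 65→(65−11)÷3=18=r, 74→(74−11)÷3=21=u, 65→(65−11)÷3=18=r, 14→(14−11)÷3=1=a, 47→(47−11)÷3=12=l.

rural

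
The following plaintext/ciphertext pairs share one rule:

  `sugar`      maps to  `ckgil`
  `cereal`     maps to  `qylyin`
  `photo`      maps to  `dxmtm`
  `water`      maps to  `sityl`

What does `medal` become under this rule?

s(18)→c(2) and u(20)→k(10) fit y≡17x+8 (mod 26); the inverse of 17 mod 26 is 23. Treating letters as 0–25, the rule is x ↦ 17x + 8 (mod 26).
For medal: m(12)→17·12+8≡4=e; e(4)→17·4+8≡24=y; d(3)→17·3+8≡7=h; a(0)→17·0+8≡8=i; l(11)→17·11+8≡13=n (all mod 26).

eyhin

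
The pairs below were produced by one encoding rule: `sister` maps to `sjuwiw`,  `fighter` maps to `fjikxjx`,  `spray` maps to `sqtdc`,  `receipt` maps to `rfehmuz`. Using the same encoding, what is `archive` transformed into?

asekmak

In sister: s→s is +0, i→j is +1, s→u is +2, t→w is +3 — the shift increases by 1 each position. Letter i (0-indexed) is shifted by i+0, so successive shifts are 0, 1, 2, ….
On archive: a+0=a, r+1=s, c+2=e, h+3=k, i+4=m, v+5=a, e+6=k.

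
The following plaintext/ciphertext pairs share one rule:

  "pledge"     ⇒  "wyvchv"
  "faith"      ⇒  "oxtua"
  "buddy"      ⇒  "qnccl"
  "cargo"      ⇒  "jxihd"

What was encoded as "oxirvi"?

farmer

p(15)→w(22) and l(11)→y(24) fit y≡19x+23 (mod 26); the inverse of 19 mod 26 is 11. Each letter's alphabet position (a=0..z=25) is mapped through 19·x+23 mod 26 — an affine cipher.
Decoding oxirvi: o(14)→11·(14−23)≡5=f; x(23)→11·(23−23)≡0=a; i(8)→11·(8−23)≡17=r; r(17)→11·(17−23)≡12=m; v(21)→11·(21−23)≡4=e; i(8)→11·(8−23)≡17=r (all mod 26).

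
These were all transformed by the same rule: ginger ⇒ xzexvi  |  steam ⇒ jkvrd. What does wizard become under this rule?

Compare letters: g→x is +17, i→z is +17, n→e is +17 — a constant shift. Each letter is shifted forward by 17 in the alphabet (a Caesar shift of +17).
Applying it to wizard: w+17=n, i+17=z, z+17=q, a+17=r, r+17=i, d+17=u.

nzqriu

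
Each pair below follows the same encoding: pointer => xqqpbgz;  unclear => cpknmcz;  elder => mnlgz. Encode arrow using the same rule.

itzqe

A repeating key of period 2 is used — shifts +8, +2 over and over.
Applying it to arrow: a+8=i, r+2=t, r+8=z, o+2=q, w+8=e.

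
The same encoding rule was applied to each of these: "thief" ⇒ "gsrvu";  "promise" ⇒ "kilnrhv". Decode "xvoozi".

This is the alphabet-reversal cipher (Atbash): a becomes z, b becomes y, etc.
Undoing it on xvoozi: x↔c, v↔e, o↔l, o↔l, z↔a, i↔r.

cellar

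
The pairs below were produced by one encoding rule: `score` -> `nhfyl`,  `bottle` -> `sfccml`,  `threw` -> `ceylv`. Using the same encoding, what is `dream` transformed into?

s(18)→n(13) and c(2)→h(7) fit y≡15x+3 (mod 26); the inverse of 15 mod 26 is 7. Treating letters as 0–25, the rule is x ↦ 15x + 3 (mod 26).
On dream: d(3)→15·3+3≡22=w; r(17)→15·17+3≡24=y; e(4)→15·4+3≡11=l; a(0)→15·0+3≡3=d; m(12)→15·12+3≡1=b (all mod 26).

wyldb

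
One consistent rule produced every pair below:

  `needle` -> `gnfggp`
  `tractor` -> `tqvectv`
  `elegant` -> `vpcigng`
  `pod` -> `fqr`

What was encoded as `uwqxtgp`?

nervous

The output letters match the input read backwards, each shifted +2: needle reversed is eldeen. The word is reversed, then every letter is shifted forward by 2.
Decoding uwqxtgp: shift back: u−2=s, w−2=u, q−2=o, x−2=v, t−2=r, g−2=e, p−2=n → suovren; then reverse → nervous.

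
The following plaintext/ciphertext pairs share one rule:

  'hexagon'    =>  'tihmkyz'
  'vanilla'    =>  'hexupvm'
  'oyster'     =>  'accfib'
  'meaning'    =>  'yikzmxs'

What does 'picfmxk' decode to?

Shifts by position in hexagon: pos 0: h→t (+12), pos 1: e→i (+4), pos 2: x→h (+10), pos 3: a→m (+12), pos 4: g→k (+4), pos 5: o→y (+10) — repeating every 3. It's a Vigenère-style cipher with numeric key [12,4,10]: position i shifts by key[i mod 3].
Reversing it on picfmxk: p−12=d, i−4=e, c−10=s, f−12=t, m−4=i, x−10=n, k−12=y.

destiny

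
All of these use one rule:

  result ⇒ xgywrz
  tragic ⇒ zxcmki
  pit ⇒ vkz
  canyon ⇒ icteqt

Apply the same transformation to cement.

The shift depends on letter class: consonant r→x is +6, but vowel e→g is +2. Vowels shift forward by 2 and consonants shift forward by 6.
For cement: c(cons)+6=i, e(vowel)+2=g, m(cons)+6=s, e(vowel)+2=g, n(cons)+6=t, t(cons)+6=z.

igsgtz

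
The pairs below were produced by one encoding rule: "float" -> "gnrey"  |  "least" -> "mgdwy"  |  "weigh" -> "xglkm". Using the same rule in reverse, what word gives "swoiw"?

In float: f→g is +1, l→n is +2, o→r is +3, a→e is +4 — the shift increases by 1 each position. Letter i (0-indexed) is shifted by i+1, so successive shifts are 1, 2, 3, ….
Reversing it on swoiw: s−1=r, w−2=u, o−3=l, i−4=e, w−5=r.

ruler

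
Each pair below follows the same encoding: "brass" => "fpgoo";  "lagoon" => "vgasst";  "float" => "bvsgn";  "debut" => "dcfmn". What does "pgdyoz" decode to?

b(1)→f(5) and r(17)→p(15) fit y≡25x+6 (mod 26); the inverse of 25 mod 26 is 25. Treating letters as 0–25, the rule is x ↦ 25x + 6 (mod 26).
Reversing it on pgdyoz: p(15)→25·(15−6)≡17=r; g(6)→25·(6−6)≡0=a; d(3)→25·(3−6)≡3=d; y(24)→25·(24−6)≡8=i; o(14)→25·(14−6)≡18=s; z(25)→25·(25−6)≡7=h (all mod 26).

radish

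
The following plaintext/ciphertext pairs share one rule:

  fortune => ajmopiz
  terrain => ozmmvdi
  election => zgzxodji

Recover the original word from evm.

jar

Every letter moves 21 places later in the alphabet, wrapping around z→a.
Decoding evm: e−21=j, v−21=a, m−21=r.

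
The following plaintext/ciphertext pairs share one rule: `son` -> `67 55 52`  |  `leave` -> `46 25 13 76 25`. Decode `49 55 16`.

mob

Each letter becomes 3×(its alphabet position, a=1..z=26) + 10.
Reversing it on 49 55 16: 49→(49−10)÷3=13=m, 55→(55−10)÷3=15=o, 16→(16−10)÷3=2=b.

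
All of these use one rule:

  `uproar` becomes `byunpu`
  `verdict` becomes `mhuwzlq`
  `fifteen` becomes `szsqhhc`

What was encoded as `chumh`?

u(20)→b(1) and p(15)→y(24) fit y≡11x+15 (mod 26); the inverse of 11 mod 26 is 19. This is an affine cipher: with a=0,…,z=25, each position x becomes (11x+15) mod 26.
Reversing it on chumh: c(2)→19·(2−15)≡13=n; h(7)→19·(7−15)≡4=e; u(20)→19·(20−15)≡17=r; m(12)→19·(12−15)≡21=v; h(7)→19·(7−15)≡4=e (all mod 26).

nerve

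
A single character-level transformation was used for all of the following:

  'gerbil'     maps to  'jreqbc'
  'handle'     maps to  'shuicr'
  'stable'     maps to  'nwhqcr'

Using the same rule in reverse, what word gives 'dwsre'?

other

g(6)→j(9) and e(4)→r(17) fit y≡9x+7 (mod 26); the inverse of 9 mod 26 is 3. This is an affine cipher: with a=0,…,z=25, each position x becomes (9x+7) mod 26.
Reversing it on dwsre: d(3)→3·(3−7)≡14=o; w(22)→3·(22−7)≡19=t; s(18)→3·(18−7)≡7=h; r(17)→3·(17−7)≡4=e; e(4)→3·(4−7)≡17=r (all mod 26).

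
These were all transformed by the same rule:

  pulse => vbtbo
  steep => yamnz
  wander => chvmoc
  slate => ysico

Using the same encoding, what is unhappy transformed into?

aupjzak

In pulse: p→v is +6, u→b is +7, l→t is +8, s→b is +9 — the shift increases by 1 each position. Letter i (0-indexed) is shifted by i+6, so successive shifts are 6, 7, 8, ….
Applying it to unhappy: u+6=a, n+7=u, h+8=p, a+9=j, p+10=z, p+11=a, y+12=k.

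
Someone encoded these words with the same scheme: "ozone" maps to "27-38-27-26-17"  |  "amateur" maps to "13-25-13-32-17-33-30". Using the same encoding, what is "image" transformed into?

o is letter #15 and maps to 27: an offset of 12. The number is (letter's place in the alphabet, a=1) + 12.
For image: i=9→21, m=13→25, a=1→13, g=7→19, e=5→17.

21-25-13-19-17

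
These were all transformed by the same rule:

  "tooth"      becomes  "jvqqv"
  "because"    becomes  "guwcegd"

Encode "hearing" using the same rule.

ipktcgj

Read the word backwards and shift each letter +2.
On hearing: reverse → gniraeh; then shift: g+2=i, n+2=p, i+2=k, r+2=t, a+2=c, e+2=g, h+2=j.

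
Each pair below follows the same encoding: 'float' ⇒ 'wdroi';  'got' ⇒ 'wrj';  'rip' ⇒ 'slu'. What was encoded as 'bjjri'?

foggy

The output letters match the input read backwards, each shifted +3: float reversed is taolf. Two steps: reverse the string, then apply a Caesar shift of +3.
Decoding bjjri: shift back: b−3=y, j−3=g, j−3=g, r−3=o, i−3=f → yggof; then reverse → foggy.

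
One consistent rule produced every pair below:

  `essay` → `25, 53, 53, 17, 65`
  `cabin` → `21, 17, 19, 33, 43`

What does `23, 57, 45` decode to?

duo

e(#5)→25 and s(#19)→53: differences scale by 2, so n = 2·pos + 15. The formula is n = 2×(alphabet index, a=1) + 15.
Reversing it on 23, 57, 45: 23→(23−15)÷2=4=d, 57→(57−15)÷2=21=u, 45→(45−15)÷2=15=o.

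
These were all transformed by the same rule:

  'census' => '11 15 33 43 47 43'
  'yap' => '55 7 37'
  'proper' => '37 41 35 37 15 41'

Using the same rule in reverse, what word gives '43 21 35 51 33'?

shown

The formula is n = 2×(alphabet index, a=1) + 5.
Reversing it on 43 21 35 51 33: 43→(43−5)÷2=19=s, 21→(21−5)÷2=8=h, 35→(35−5)÷2=15=o, 51→(51−5)÷2=23=w, 33→(33−5)÷2=14=n.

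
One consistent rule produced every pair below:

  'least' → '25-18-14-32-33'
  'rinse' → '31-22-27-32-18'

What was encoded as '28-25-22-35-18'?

olive

l is letter #12 and maps to 25: an offset of 13. Letters become their 1-based position plus 13 (so a→14, b→15, …).
Reversing it on 28-25-22-35-18: 28→(28−13)÷1=15=o, 25→(25−13)÷1=12=l, 22→(22−13)÷1=9=i, 35→(35−13)÷1=22=v, 18→(18−13)÷1=5=e.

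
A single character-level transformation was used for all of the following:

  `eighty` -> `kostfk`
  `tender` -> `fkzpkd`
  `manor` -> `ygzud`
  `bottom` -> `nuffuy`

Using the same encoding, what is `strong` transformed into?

The shift depends on letter class: consonant g→s is +12, but vowel e→k is +6. Vowels shift forward by 6 and consonants shift forward by 12.
On strong: s(cons)+12=e, t(cons)+12=f, r(cons)+12=d, o(vowel)+6=u, n(cons)+12=z, g(cons)+12=s.

efduzs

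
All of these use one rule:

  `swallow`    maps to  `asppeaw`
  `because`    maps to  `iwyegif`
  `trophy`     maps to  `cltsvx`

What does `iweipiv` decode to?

The output letters match the input read backwards, each shifted +4: swallow reversed is wollaws. The word is reversed, then every letter is shifted forward by 4.
Undoing it on iweipiv: shift back: i−4=e, w−4=s, e−4=a, i−4=e, p−4=l, i−4=e, v−4=r → esaeler; then reverse → release.

release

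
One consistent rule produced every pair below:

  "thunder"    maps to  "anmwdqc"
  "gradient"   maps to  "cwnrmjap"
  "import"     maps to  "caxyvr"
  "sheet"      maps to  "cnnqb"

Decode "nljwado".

The output letters match the input read backwards, each shifted +9: thunder reversed is rednuht. The word is reversed, then every letter is shifted forward by 9.
Undoing it on nljwado: shift back: n−9=e, l−9=c, j−9=a, w−9=n, a−9=r, d−9=u, o−9=f → ecanruf; then reverse → furnace.

furnace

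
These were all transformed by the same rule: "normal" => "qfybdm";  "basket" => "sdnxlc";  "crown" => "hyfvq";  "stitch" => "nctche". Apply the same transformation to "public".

n(13)→q(16) and o(14)→f(5) fit y≡15x+3 (mod 26); the inverse of 15 mod 26 is 7. Treating letters as 0–25, the rule is x ↦ 15x + 3 (mod 26).
Applying it to public: p(15)→15·15+3≡20=u; u(20)→15·20+3≡17=r; b(1)→15·1+3≡18=s; l(11)→15·11+3≡12=m; i(8)→15·8+3≡19=t; c(2)→15·2+3≡7=h (all mod 26).

ursmth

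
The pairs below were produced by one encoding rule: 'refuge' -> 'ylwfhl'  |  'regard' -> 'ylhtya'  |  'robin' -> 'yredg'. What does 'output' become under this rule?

r(17)→y(24) and e(4)→l(11) fit y≡11x+19 (mod 26); the inverse of 11 mod 26 is 19. This is an affine cipher: with a=0,…,z=25, each position x becomes (11x+19) mod 26.
Applying it to output: o(14)→11·14+19≡17=r; u(20)→11·20+19≡5=f; t(19)→11·19+19≡20=u; p(15)→11·15+19≡2=c; u(20)→11·20+19≡5=f; t(19)→11·19+19≡20=u (all mod 26).

rfucfu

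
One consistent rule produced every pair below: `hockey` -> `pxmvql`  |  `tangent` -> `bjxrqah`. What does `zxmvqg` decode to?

rocket

In hockey: h→p is +8, o→x is +9, c→m is +10, k→v is +11 — the shift increases by 1 each position. The shift increases by 1 at each position, starting from +8: 8, 9, 10, ….
Decoding zxmvqg: z−8=r, x−9=o, m−10=c, v−11=k, q−12=e, g−13=t.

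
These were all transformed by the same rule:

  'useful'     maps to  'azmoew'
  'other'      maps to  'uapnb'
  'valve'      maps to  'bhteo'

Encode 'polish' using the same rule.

vvtrcs

In useful: u→a is +6, s→z is +7, e→m is +8, f→o is +9 — the shift increases by 1 each position. Each letter shifts forward by (position + 6), i.e. 6, 7, 8, … — the shift grows by one for each successive letter.
Applying it to polish: p+6=v, o+7=v, l+8=t, i+9=r, s+10=c, h+11=s.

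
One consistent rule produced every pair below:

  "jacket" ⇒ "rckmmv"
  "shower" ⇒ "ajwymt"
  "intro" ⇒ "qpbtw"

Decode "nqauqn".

fossil

Shifts by position in jacket: pos 0: j→r (+8), pos 1: a→c (+2), pos 2: c→k (+8), pos 3: k→m (+2) — repeating every 2. The shifts repeat in a cycle of length 2: positions 0,1,… shift by +8, +2, then the pattern repeats.
Reversing it on nqauqn: n−8=f, q−2=o, a−8=s, u−2=s, q−8=i, n−2=l.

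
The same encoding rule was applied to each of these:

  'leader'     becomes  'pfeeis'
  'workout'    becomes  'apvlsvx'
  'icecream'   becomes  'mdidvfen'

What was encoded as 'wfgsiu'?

secret

The shifts repeat in a cycle of length 2: positions 0,1,… shift by +4, +1, then the pattern repeats.
Undoing it on wfgsiu: w−4=s, f−1=e, g−4=c, s−1=r, i−4=e, u−1=t.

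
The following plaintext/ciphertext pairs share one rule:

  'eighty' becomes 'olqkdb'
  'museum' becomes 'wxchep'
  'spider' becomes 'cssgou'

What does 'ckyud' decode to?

short

The shifts repeat in a cycle of length 2: positions 0,1,… shift by +10, +3, then the pattern repeats.
Reversing it on ckyud: c−10=s, k−3=h, y−10=o, u−3=r, d−10=t.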